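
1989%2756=1989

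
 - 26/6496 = -13/3248=-0.00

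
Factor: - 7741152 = - 2^5*3^2*26879^1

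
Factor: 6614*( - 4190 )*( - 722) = 2^3 *5^1 * 19^2 * 419^1 * 3307^1 = 20008540520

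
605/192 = 605/192 =3.15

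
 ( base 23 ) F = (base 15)10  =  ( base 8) 17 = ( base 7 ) 21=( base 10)15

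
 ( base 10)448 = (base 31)ee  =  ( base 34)d6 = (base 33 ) DJ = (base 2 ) 111000000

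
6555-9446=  - 2891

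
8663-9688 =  - 1025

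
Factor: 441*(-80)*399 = -2^4* 3^3*5^1*7^3*19^1 = - 14076720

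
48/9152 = 3/572=0.01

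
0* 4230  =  0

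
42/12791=42/12791=0.00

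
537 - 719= - 182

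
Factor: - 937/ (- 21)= 3^( - 1 )*7^( - 1)*937^1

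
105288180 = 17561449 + 87726731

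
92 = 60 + 32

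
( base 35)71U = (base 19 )14HE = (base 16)21C0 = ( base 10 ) 8640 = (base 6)104000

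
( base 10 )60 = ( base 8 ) 74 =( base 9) 66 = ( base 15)40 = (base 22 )2g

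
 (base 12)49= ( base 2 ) 111001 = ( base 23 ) 2b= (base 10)57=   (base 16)39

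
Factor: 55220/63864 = 2^( -1) * 3^( - 2 )* 5^1*11^1*251^1*887^( - 1) = 13805/15966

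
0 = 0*24606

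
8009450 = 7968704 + 40746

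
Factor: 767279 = 767279^1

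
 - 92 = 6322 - 6414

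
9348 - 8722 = 626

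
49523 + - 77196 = -27673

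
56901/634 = 56901/634 = 89.75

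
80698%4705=713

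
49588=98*506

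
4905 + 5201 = 10106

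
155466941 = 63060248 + 92406693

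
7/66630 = 7/66630 = 0.00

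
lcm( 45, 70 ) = 630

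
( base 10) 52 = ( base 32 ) 1k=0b110100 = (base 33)1J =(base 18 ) 2G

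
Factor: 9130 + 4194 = 13324 = 2^2* 3331^1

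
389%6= 5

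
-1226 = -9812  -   - 8586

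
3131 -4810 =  - 1679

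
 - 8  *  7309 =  - 58472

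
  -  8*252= - 2016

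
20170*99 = 1996830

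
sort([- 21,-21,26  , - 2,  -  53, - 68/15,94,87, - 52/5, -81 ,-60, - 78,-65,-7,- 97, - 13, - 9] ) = [ - 97,  -  81, - 78, - 65,-60, - 53,-21, - 21, - 13,  -  52/5, - 9, - 7,-68/15, - 2,26, 87,94 ]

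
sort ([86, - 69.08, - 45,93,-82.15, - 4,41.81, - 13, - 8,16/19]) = [ - 82.15 , - 69.08, - 45,-13, - 8, - 4, 16/19,  41.81, 86, 93]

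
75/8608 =75/8608=   0.01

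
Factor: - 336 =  - 2^4*3^1*7^1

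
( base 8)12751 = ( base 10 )5609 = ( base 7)22232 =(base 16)15E9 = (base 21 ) cf2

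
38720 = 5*7744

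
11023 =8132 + 2891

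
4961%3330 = 1631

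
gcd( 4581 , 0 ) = 4581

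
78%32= 14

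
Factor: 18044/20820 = 3^( - 1 ) * 5^(-1 )*13^1 = 13/15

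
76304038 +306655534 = 382959572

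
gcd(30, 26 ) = 2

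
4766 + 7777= 12543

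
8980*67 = 601660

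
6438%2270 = 1898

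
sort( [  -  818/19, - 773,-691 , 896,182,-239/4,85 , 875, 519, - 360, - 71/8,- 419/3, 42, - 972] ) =[ -972 , - 773,  -  691, - 360, - 419/3,-239/4, -818/19,-71/8,42,85,182,519,875,896 ]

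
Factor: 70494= 2^1*3^1*31^1*379^1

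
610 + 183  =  793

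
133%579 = 133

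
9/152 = 9/152 = 0.06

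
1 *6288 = 6288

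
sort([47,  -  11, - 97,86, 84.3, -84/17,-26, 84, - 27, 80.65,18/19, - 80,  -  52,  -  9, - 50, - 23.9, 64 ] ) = [-97, - 80, - 52, - 50, - 27, - 26, - 23.9, - 11, - 9,  -  84/17, 18/19,  47, 64 , 80.65,84, 84.3,86 ] 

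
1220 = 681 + 539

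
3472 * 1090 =3784480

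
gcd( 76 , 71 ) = 1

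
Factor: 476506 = 2^1* 89^1*2677^1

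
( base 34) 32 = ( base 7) 206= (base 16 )68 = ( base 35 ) 2Y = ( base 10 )104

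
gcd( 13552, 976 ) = 16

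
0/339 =0 = 0.00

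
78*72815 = 5679570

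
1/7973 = 1/7973 = 0.00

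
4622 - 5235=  - 613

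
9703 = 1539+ 8164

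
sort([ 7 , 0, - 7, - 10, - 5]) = [ - 10, - 7, - 5 , 0 , 7]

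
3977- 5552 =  - 1575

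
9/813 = 3/271 = 0.01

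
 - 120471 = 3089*( - 39)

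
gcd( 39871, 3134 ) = 1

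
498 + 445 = 943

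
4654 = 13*358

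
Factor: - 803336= - 2^3*100417^1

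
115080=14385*8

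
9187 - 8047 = 1140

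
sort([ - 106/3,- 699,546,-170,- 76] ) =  [  -  699,-170,  -  76, - 106/3, 546]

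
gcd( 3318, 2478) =42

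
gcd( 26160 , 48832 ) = 1744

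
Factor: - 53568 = - 2^6*3^3*31^1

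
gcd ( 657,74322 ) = 9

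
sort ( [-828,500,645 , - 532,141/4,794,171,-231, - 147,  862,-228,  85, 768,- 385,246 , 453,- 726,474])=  [ - 828, - 726,-532,-385, - 231,-228,-147, 141/4,85, 171,246,453,474  ,  500,645, 768,794,862 ] 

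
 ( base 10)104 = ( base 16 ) 68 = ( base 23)4C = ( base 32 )38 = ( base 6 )252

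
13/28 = 13/28  =  0.46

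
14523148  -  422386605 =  -407863457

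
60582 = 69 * 878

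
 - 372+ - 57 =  -429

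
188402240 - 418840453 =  - 230438213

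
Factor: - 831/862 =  - 2^(  -  1 )*3^1*277^1*431^( -1)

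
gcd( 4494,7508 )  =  2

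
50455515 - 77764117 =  - 27308602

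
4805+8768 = 13573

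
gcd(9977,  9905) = 1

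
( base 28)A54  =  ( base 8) 17460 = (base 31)89H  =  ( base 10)7984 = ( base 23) f23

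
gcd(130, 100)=10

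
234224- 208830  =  25394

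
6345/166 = 38 + 37/166=38.22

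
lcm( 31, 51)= 1581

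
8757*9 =78813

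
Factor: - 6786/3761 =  - 2^1*3^2*13^1*29^1* 3761^( - 1)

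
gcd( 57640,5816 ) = 8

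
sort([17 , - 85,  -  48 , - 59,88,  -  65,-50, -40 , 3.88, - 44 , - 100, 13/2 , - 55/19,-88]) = [ - 100,-88,-85, - 65,-59,-50, - 48, - 44,-40, -55/19,3.88, 13/2, 17, 88]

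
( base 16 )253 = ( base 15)29A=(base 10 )595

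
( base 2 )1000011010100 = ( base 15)1423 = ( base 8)10324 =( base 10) 4308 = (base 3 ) 12220120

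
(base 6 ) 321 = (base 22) 5B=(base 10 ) 121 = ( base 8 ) 171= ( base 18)6d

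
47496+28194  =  75690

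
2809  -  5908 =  - 3099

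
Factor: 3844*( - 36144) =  - 138937536 = - 2^6*3^2 * 31^2*251^1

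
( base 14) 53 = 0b1001001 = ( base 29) 2f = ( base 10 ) 73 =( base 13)58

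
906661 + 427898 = 1334559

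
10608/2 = 5304=5304.00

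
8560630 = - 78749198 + 87309828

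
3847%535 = 102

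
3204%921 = 441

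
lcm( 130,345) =8970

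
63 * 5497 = 346311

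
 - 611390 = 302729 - 914119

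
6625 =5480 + 1145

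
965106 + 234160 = 1199266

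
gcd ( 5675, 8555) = 5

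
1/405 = 1/405 =0.00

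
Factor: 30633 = 3^1 * 10211^1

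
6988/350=19 + 169/175  =  19.97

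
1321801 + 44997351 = 46319152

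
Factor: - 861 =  - 3^1*7^1 * 41^1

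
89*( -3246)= -288894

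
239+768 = 1007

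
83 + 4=87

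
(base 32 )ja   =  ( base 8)1152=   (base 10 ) 618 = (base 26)nk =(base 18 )1g6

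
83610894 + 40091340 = 123702234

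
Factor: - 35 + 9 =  - 26 = -2^1*13^1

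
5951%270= 11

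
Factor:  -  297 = -3^3 *11^1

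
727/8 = 727/8 = 90.88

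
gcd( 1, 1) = 1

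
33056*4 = 132224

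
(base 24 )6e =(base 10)158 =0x9e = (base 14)B4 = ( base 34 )4M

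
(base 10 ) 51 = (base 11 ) 47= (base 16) 33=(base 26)1p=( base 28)1n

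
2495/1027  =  2 + 441/1027  =  2.43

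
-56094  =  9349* ( - 6 )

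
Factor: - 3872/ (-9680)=2^1 * 5^( - 1 )= 2/5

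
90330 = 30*3011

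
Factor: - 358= - 2^1*179^1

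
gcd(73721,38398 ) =1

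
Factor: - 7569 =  - 3^2*29^2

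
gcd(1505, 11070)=5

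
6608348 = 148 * 44651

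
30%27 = 3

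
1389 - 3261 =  - 1872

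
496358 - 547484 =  - 51126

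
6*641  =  3846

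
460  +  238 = 698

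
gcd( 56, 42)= 14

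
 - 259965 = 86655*( - 3 ) 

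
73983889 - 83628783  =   - 9644894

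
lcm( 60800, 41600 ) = 790400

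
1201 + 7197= 8398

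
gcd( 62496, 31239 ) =9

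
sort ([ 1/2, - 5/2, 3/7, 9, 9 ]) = [ -5/2, 3/7, 1/2, 9,9 ] 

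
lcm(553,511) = 40369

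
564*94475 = 53283900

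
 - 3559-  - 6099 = 2540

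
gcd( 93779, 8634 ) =1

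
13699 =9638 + 4061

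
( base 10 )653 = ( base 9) 805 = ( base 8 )1215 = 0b1010001101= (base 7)1622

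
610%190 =40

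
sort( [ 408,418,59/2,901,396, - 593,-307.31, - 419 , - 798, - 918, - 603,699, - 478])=[ - 918, - 798, - 603, - 593, -478, - 419,-307.31,59/2, 396,408,418, 699,901]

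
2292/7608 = 191/634 = 0.30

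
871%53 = 23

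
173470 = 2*86735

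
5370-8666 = - 3296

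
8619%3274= 2071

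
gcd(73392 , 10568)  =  8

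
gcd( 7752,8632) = 8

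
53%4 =1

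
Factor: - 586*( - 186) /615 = 36332/205 = 2^2*5^(-1 )*31^1*41^( - 1) * 293^1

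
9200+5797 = 14997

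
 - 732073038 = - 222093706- 509979332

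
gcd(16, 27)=1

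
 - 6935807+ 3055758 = - 3880049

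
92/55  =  92/55 = 1.67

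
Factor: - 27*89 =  - 3^3 * 89^1 = - 2403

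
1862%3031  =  1862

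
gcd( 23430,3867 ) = 3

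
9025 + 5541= 14566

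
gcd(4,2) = 2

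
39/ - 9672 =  - 1/248= - 0.00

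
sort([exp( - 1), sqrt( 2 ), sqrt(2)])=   [ exp(-1), sqrt( 2 ),sqrt (2 ) ] 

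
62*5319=329778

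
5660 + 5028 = 10688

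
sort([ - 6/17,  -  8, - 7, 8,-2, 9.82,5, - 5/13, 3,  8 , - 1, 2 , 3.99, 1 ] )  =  [ - 8, - 7, - 2, - 1, - 5/13, - 6/17, 1,2, 3, 3.99 , 5,8, 8,  9.82] 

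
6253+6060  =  12313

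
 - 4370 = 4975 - 9345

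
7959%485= 199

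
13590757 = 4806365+8784392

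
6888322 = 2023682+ 4864640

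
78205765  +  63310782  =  141516547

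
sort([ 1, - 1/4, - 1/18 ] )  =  [  -  1/4, - 1/18, 1]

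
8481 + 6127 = 14608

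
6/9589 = 6/9589 = 0.00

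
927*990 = 917730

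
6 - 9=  - 3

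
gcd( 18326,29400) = 98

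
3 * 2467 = 7401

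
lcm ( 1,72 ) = 72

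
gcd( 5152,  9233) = 7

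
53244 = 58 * 918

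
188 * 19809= 3724092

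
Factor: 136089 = 3^2*15121^1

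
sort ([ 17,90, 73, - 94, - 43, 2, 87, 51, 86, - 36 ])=[ - 94, - 43,-36, 2, 17, 51, 73, 86, 87,90]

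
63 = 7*9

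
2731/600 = 4 + 331/600 = 4.55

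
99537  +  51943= 151480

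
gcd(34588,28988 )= 4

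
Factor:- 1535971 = - 1535971^1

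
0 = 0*79133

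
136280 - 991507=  - 855227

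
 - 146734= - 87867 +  - 58867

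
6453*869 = 5607657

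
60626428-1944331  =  58682097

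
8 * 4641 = 37128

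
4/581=4/581 =0.01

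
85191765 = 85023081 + 168684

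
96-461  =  -365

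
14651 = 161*91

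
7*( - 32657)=  -  228599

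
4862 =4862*1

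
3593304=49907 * 72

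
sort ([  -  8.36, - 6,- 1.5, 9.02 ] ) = [-8.36 , -6, - 1.5, 9.02 ] 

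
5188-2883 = 2305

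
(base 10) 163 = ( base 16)a3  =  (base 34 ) 4r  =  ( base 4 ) 2203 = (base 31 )58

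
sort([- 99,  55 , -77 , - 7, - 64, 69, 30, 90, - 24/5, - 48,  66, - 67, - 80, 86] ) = [ - 99, - 80,-77, - 67, - 64, - 48, - 7,  -  24/5,30,55,66, 69,86, 90 ] 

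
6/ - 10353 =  - 1 + 3449/3451 = -  0.00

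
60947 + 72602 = 133549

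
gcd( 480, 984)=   24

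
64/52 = 16/13 = 1.23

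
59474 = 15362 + 44112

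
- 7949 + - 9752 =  - 17701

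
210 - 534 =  -324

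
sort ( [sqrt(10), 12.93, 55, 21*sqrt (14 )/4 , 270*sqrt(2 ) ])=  [ sqrt ( 10), 12.93,21*sqrt (14 ) /4, 55,270 * sqrt( 2)]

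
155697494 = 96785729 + 58911765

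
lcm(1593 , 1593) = 1593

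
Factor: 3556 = 2^2 * 7^1*127^1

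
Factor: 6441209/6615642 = 2^( - 1 ) * 3^( - 1 ) *11^ (  -  1 )*19^1* 47^1*7213^1*100237^(  -  1 )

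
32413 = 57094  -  24681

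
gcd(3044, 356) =4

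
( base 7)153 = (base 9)106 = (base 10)87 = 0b1010111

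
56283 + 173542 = 229825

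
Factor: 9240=2^3*3^1*5^1* 7^1*11^1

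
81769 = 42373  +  39396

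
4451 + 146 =4597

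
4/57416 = 1/14354 = 0.00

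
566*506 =286396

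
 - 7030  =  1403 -8433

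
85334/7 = 85334/7 = 12190.57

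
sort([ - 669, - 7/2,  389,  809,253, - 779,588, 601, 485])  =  [ - 779, - 669, - 7/2, 253, 389,485,588,601,809]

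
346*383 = 132518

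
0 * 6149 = 0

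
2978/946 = 3 + 70/473 = 3.15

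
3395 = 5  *679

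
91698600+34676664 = 126375264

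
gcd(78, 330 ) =6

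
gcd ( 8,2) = 2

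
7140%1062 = 768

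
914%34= 30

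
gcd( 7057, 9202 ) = 1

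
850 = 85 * 10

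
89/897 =89/897 =0.10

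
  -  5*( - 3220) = 16100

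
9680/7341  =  9680/7341 = 1.32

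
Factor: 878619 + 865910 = 1744529 = 223^1*7823^1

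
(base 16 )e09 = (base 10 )3593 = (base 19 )9I2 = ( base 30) 3TN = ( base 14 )1449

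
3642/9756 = 607/1626=0.37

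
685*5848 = 4005880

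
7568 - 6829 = 739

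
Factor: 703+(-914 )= - 211 = - 211^1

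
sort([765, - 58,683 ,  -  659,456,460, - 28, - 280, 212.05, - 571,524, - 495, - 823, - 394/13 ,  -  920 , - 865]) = [ - 920, - 865, - 823,-659, - 571, - 495, - 280, - 58, - 394/13 , - 28, 212.05,456,460,524,683 , 765] 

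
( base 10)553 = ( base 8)1051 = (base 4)20221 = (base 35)fs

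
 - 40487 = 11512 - 51999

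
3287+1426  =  4713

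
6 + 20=26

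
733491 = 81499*9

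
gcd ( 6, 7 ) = 1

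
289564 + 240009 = 529573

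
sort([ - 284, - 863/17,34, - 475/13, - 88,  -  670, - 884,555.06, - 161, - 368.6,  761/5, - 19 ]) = [ - 884, - 670, - 368.6, - 284,- 161,-88, - 863/17, - 475/13, - 19,34,  761/5,555.06]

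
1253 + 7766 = 9019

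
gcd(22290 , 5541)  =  3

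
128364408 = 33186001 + 95178407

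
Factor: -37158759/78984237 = -12386253/26328079 = - 3^1 * 11^1 *181^( - 1 )*145459^(- 1)*375341^1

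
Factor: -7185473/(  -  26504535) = 3^(- 1) * 5^ ( - 1)*31^ ( - 1)*56999^( - 1 )*7185473^1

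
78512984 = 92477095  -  13964111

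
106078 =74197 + 31881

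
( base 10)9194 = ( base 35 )7ho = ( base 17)1ede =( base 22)ilk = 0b10001111101010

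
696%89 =73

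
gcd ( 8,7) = 1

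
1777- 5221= - 3444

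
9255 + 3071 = 12326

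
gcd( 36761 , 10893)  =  1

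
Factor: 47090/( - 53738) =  - 5^1*17^1*97^(-1 )=- 85/97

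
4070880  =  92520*44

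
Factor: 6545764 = 2^2  *29^1*73^1*773^1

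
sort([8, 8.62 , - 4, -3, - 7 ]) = [ - 7,  -  4,-3, 8, 8.62] 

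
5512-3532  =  1980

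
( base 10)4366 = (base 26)6BO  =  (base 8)10416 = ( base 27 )5QJ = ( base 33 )40A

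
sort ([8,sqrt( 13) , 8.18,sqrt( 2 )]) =[ sqrt(2),sqrt(13), 8,8.18 ]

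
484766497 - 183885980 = 300880517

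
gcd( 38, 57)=19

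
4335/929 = 4 + 619/929 = 4.67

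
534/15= 178/5=   35.60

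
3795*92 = 349140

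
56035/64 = 56035/64 = 875.55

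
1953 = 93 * 21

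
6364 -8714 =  - 2350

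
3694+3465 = 7159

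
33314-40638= - 7324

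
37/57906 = 37/57906 = 0.00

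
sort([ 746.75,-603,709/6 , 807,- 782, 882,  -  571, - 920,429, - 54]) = [ - 920,-782,-603 , -571, - 54 , 709/6, 429,  746.75,807,882]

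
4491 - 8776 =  -4285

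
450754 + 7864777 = 8315531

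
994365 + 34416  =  1028781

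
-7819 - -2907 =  - 4912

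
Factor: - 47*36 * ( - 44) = 74448  =  2^4*3^2*11^1*47^1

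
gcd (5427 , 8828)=1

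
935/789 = 935/789 = 1.19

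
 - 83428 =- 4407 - 79021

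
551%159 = 74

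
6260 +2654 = 8914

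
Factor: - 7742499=-3^1*1433^1*1801^1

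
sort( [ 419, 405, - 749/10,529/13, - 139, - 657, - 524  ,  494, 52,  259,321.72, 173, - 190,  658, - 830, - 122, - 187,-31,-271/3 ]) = [ - 830,-657, - 524, -190, - 187, - 139, - 122,-271/3,-749/10,- 31,529/13,52,  173,259,321.72,405, 419,494, 658]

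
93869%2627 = 1924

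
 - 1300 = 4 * ( - 325 )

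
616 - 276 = 340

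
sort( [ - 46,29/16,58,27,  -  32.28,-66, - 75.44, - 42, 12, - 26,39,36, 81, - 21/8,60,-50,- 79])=[-79, - 75.44, - 66, - 50, - 46, - 42, - 32.28, - 26, - 21/8, 29/16, 12,27,36,39,58 , 60,81] 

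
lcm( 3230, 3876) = 19380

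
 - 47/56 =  - 47/56  =  - 0.84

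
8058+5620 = 13678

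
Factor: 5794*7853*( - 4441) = -2^1 *2897^1 * 4441^1 * 7853^1 = -202066752362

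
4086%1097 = 795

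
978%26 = 16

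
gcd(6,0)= 6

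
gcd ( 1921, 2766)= 1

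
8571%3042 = 2487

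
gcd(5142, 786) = 6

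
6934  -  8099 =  - 1165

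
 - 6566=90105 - 96671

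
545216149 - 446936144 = 98280005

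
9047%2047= 859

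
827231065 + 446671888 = 1273902953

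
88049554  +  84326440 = 172375994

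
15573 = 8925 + 6648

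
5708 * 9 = 51372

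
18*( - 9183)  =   - 165294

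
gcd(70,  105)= 35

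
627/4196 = 627/4196 = 0.15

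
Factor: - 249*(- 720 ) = 2^4*3^3 * 5^1*83^1 = 179280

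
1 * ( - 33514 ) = -33514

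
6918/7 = 6918/7 = 988.29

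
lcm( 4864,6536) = 209152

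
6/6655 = 6/6655  =  0.00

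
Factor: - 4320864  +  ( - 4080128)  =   - 8400992 = - 2^5*17^1*15443^1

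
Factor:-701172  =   - 2^2*3^2*19477^1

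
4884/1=4884 = 4884.00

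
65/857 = 65/857 = 0.08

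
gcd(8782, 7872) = 2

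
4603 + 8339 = 12942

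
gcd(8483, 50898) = 8483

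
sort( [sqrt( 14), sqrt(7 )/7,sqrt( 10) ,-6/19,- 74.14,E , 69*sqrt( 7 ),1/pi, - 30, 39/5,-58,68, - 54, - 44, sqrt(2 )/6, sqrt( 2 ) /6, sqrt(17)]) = [-74.14, - 58 ,-54, - 44, - 30, - 6/19, sqrt( 2 )/6 , sqrt(2) /6 , 1/pi , sqrt ( 7) /7,  E,  sqrt(10 ),  sqrt( 14 ), sqrt(17), 39/5 , 68, 69 * sqrt( 7) ] 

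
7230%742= 552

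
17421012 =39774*438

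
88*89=7832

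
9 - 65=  - 56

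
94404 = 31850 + 62554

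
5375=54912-49537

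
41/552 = 41/552   =  0.07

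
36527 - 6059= 30468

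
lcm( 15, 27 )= 135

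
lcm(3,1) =3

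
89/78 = 89/78 = 1.14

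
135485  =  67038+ 68447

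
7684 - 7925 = - 241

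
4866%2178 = 510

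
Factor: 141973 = 13^1*67^1*163^1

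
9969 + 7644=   17613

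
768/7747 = 768/7747 = 0.10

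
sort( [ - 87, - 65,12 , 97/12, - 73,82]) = [ - 87, - 73, - 65 , 97/12,  12 , 82]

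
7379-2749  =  4630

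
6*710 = 4260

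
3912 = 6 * 652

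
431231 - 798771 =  - 367540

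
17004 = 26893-9889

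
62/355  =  62/355 = 0.17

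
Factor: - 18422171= - 18422171^1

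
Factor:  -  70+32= - 2^1*19^1 = - 38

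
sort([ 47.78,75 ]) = [ 47.78,  75 ]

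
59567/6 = 59567/6 =9927.83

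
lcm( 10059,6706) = 20118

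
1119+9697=10816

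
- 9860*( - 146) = 1439560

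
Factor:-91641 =-3^1*11^1*2777^1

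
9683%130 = 63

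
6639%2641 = 1357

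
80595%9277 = 6379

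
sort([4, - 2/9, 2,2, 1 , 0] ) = [  -  2/9 , 0 , 1,2, 2, 4 ] 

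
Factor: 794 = 2^1*397^1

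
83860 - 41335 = 42525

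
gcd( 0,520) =520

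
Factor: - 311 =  - 311^1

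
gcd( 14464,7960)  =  8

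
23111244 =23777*972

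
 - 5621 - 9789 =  - 15410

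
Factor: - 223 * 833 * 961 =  - 7^2*17^1* 31^2*223^1=   - 178514399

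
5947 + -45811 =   -  39864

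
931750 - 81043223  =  -80111473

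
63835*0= 0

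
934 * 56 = 52304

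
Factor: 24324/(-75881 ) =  - 2^2*3^1 * 13^( - 2)*449^( - 1)*2027^1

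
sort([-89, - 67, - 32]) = [-89, - 67, -32 ]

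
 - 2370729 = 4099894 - 6470623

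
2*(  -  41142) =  - 82284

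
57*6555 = 373635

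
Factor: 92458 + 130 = 92588  =  2^2*79^1 * 293^1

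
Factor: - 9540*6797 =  - 64843380 = -2^2*3^2*5^1*7^1*53^1*971^1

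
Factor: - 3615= - 3^1*5^1 * 241^1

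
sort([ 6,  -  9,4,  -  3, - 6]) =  [ - 9, - 6,-3,4, 6 ] 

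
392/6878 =196/3439 = 0.06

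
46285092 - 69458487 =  - 23173395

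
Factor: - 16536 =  - 2^3*3^1*13^1*53^1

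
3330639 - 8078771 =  - 4748132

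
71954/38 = 1893 + 10/19 = 1893.53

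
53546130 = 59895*894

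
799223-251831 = 547392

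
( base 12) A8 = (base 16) 80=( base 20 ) 68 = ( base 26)4o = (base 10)128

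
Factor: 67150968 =2^3*3^1*47^1*59^1*1009^1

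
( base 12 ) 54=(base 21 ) 31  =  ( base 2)1000000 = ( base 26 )2C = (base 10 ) 64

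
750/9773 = 750/9773 = 0.08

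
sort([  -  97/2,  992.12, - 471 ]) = [ -471 ,  -  97/2,992.12 ]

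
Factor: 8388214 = 2^1  *4194107^1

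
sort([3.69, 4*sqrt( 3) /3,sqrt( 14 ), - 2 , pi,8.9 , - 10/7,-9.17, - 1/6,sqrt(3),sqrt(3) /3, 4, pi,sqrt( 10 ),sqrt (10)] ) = [ - 9.17, - 2, - 10/7,-1/6, sqrt( 3) /3,sqrt( 3),4*sqrt( 3)/3,pi,pi,sqrt(10),sqrt( 10),3.69, sqrt( 14) , 4,8.9 ]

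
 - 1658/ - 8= 829/4= 207.25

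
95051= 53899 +41152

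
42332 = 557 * 76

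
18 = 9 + 9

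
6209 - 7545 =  - 1336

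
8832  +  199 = 9031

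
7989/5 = 1597 + 4/5 = 1597.80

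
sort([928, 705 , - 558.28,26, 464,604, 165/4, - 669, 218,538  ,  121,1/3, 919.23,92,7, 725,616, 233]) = [ -669, - 558.28, 1/3, 7, 26, 165/4, 92,121,218, 233,464 , 538, 604, 616,705,725, 919.23, 928 ] 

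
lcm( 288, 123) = 11808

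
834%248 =90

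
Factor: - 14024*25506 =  - 2^4 * 3^2*13^1*109^1*1753^1= - 357696144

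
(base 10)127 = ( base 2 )1111111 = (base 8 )177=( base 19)6D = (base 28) 4F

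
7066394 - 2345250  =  4721144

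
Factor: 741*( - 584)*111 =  - 48034584 =-2^3*3^2*13^1*19^1*37^1*73^1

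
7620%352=228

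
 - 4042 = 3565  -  7607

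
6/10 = 3/5 = 0.60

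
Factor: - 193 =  - 193^1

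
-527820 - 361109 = -888929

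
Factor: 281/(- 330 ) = - 2^( - 1)*3^( - 1)*5^ ( - 1)*11^( - 1)*281^1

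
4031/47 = 85 + 36/47 = 85.77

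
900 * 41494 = 37344600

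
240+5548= 5788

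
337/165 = 337/165 =2.04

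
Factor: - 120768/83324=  - 816/563=- 2^4*3^1 * 17^1*563^(-1 )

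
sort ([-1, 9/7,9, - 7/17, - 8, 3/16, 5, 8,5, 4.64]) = [-8,-1, - 7/17,3/16, 9/7,4.64, 5,5,8, 9 ] 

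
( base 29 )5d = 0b10011110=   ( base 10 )158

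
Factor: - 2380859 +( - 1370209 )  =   - 3751068 =- 2^2*3^1 * 312589^1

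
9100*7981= 72627100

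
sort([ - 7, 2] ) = [ - 7, 2 ] 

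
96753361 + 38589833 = 135343194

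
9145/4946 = 9145/4946= 1.85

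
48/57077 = 48/57077 = 0.00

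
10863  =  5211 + 5652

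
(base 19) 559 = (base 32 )1RL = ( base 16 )775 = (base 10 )1909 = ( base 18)5G1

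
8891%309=239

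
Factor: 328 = 2^3*41^1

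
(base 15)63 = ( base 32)2T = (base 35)2n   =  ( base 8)135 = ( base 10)93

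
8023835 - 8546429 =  - 522594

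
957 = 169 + 788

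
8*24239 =193912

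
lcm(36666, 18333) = 36666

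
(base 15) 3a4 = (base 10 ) 829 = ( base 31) qn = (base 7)2263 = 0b1100111101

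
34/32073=34/32073 =0.00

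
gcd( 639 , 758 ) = 1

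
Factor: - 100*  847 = -84700=- 2^2*5^2*7^1*11^2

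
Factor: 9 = 3^2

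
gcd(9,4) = 1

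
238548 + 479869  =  718417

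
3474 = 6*579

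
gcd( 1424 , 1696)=16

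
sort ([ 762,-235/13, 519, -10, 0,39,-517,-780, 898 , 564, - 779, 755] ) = [-780  , - 779 ,- 517, - 235/13,  -  10,0, 39,  519,564, 755, 762, 898]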